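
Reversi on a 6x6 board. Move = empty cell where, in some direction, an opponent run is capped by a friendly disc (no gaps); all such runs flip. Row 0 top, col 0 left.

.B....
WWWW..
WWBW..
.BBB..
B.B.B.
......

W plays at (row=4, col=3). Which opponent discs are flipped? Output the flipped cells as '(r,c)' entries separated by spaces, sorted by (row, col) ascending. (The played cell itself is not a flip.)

Answer: (3,2) (3,3)

Derivation:
Dir NW: opp run (3,2) capped by W -> flip
Dir N: opp run (3,3) capped by W -> flip
Dir NE: first cell '.' (not opp) -> no flip
Dir W: opp run (4,2), next='.' -> no flip
Dir E: opp run (4,4), next='.' -> no flip
Dir SW: first cell '.' (not opp) -> no flip
Dir S: first cell '.' (not opp) -> no flip
Dir SE: first cell '.' (not opp) -> no flip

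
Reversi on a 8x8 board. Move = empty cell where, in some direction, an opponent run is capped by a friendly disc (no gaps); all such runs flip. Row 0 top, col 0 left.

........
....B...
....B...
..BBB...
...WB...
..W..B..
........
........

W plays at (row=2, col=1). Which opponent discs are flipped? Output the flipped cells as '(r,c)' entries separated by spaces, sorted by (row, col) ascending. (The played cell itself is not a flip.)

Dir NW: first cell '.' (not opp) -> no flip
Dir N: first cell '.' (not opp) -> no flip
Dir NE: first cell '.' (not opp) -> no flip
Dir W: first cell '.' (not opp) -> no flip
Dir E: first cell '.' (not opp) -> no flip
Dir SW: first cell '.' (not opp) -> no flip
Dir S: first cell '.' (not opp) -> no flip
Dir SE: opp run (3,2) capped by W -> flip

Answer: (3,2)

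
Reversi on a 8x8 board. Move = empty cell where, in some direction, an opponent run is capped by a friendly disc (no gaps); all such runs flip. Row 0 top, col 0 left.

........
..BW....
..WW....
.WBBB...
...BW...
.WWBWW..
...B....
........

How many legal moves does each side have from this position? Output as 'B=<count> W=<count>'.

Answer: B=13 W=14

Derivation:
-- B to move --
(0,2): no bracket -> illegal
(0,3): flips 2 -> legal
(0,4): no bracket -> illegal
(1,1): flips 1 -> legal
(1,4): flips 2 -> legal
(2,0): no bracket -> illegal
(2,1): no bracket -> illegal
(2,4): no bracket -> illegal
(3,0): flips 1 -> legal
(3,5): flips 1 -> legal
(4,0): no bracket -> illegal
(4,1): flips 1 -> legal
(4,2): no bracket -> illegal
(4,5): flips 2 -> legal
(4,6): no bracket -> illegal
(5,0): flips 2 -> legal
(5,6): flips 2 -> legal
(6,0): no bracket -> illegal
(6,1): flips 1 -> legal
(6,2): no bracket -> illegal
(6,4): flips 2 -> legal
(6,5): flips 1 -> legal
(6,6): flips 2 -> legal
B mobility = 13
-- W to move --
(0,1): flips 1 -> legal
(0,2): flips 1 -> legal
(0,3): no bracket -> illegal
(1,1): flips 1 -> legal
(2,1): flips 2 -> legal
(2,4): flips 1 -> legal
(2,5): flips 2 -> legal
(3,5): flips 3 -> legal
(4,1): flips 1 -> legal
(4,2): flips 2 -> legal
(4,5): flips 1 -> legal
(6,2): flips 1 -> legal
(6,4): no bracket -> illegal
(7,2): flips 1 -> legal
(7,3): flips 4 -> legal
(7,4): flips 1 -> legal
W mobility = 14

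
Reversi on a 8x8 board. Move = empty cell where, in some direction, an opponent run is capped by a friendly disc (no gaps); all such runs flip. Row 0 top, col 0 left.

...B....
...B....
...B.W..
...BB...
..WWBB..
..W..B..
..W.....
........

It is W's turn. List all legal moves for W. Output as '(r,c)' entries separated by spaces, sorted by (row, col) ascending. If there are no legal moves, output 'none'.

Answer: (2,4) (4,6)

Derivation:
(0,2): no bracket -> illegal
(0,4): no bracket -> illegal
(1,2): no bracket -> illegal
(1,4): no bracket -> illegal
(2,2): no bracket -> illegal
(2,4): flips 1 -> legal
(3,2): no bracket -> illegal
(3,5): no bracket -> illegal
(3,6): no bracket -> illegal
(4,6): flips 2 -> legal
(5,3): no bracket -> illegal
(5,4): no bracket -> illegal
(5,6): no bracket -> illegal
(6,4): no bracket -> illegal
(6,5): no bracket -> illegal
(6,6): no bracket -> illegal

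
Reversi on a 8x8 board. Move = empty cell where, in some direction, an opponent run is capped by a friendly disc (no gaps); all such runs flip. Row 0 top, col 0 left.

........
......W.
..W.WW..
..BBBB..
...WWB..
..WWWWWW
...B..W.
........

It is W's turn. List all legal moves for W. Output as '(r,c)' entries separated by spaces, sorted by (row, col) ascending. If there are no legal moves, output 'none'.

Answer: (2,1) (2,3) (2,6) (3,6) (4,2) (4,6) (7,2) (7,3) (7,4)

Derivation:
(2,1): flips 1 -> legal
(2,3): flips 3 -> legal
(2,6): flips 1 -> legal
(3,1): no bracket -> illegal
(3,6): flips 1 -> legal
(4,1): no bracket -> illegal
(4,2): flips 2 -> legal
(4,6): flips 2 -> legal
(6,2): no bracket -> illegal
(6,4): no bracket -> illegal
(7,2): flips 1 -> legal
(7,3): flips 1 -> legal
(7,4): flips 1 -> legal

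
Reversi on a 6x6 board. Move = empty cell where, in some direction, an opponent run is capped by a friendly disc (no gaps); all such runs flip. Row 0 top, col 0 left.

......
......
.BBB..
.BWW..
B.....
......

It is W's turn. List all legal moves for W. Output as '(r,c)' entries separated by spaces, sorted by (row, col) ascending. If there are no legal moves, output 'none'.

Answer: (1,0) (1,1) (1,2) (1,3) (1,4) (3,0)

Derivation:
(1,0): flips 1 -> legal
(1,1): flips 1 -> legal
(1,2): flips 1 -> legal
(1,3): flips 1 -> legal
(1,4): flips 1 -> legal
(2,0): no bracket -> illegal
(2,4): no bracket -> illegal
(3,0): flips 1 -> legal
(3,4): no bracket -> illegal
(4,1): no bracket -> illegal
(4,2): no bracket -> illegal
(5,0): no bracket -> illegal
(5,1): no bracket -> illegal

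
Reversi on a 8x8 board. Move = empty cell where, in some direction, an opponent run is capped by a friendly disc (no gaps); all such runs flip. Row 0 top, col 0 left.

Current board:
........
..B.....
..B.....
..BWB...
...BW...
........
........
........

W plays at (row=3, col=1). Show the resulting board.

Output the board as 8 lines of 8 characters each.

Place W at (3,1); scan 8 dirs for brackets.
Dir NW: first cell '.' (not opp) -> no flip
Dir N: first cell '.' (not opp) -> no flip
Dir NE: opp run (2,2), next='.' -> no flip
Dir W: first cell '.' (not opp) -> no flip
Dir E: opp run (3,2) capped by W -> flip
Dir SW: first cell '.' (not opp) -> no flip
Dir S: first cell '.' (not opp) -> no flip
Dir SE: first cell '.' (not opp) -> no flip
All flips: (3,2)

Answer: ........
..B.....
..B.....
.WWWB...
...BW...
........
........
........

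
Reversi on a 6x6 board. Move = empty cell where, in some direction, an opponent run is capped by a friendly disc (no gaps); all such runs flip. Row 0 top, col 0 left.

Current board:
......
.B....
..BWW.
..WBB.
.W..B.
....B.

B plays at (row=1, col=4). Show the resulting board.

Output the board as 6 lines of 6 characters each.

Place B at (1,4); scan 8 dirs for brackets.
Dir NW: first cell '.' (not opp) -> no flip
Dir N: first cell '.' (not opp) -> no flip
Dir NE: first cell '.' (not opp) -> no flip
Dir W: first cell '.' (not opp) -> no flip
Dir E: first cell '.' (not opp) -> no flip
Dir SW: opp run (2,3) (3,2) (4,1), next='.' -> no flip
Dir S: opp run (2,4) capped by B -> flip
Dir SE: first cell '.' (not opp) -> no flip
All flips: (2,4)

Answer: ......
.B..B.
..BWB.
..WBB.
.W..B.
....B.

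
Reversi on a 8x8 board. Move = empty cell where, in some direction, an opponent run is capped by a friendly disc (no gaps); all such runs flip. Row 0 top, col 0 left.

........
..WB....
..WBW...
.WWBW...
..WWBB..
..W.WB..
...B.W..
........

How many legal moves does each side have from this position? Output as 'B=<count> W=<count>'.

-- B to move --
(0,1): flips 1 -> legal
(0,2): no bracket -> illegal
(0,3): no bracket -> illegal
(1,1): flips 2 -> legal
(1,4): flips 2 -> legal
(1,5): flips 1 -> legal
(2,0): no bracket -> illegal
(2,1): flips 1 -> legal
(2,5): flips 1 -> legal
(3,0): flips 2 -> legal
(3,5): flips 2 -> legal
(4,0): flips 2 -> legal
(4,1): flips 4 -> legal
(5,1): flips 1 -> legal
(5,3): flips 2 -> legal
(5,6): no bracket -> illegal
(6,1): no bracket -> illegal
(6,2): no bracket -> illegal
(6,4): flips 1 -> legal
(6,6): no bracket -> illegal
(7,4): no bracket -> illegal
(7,5): flips 1 -> legal
(7,6): no bracket -> illegal
B mobility = 14
-- W to move --
(0,2): flips 1 -> legal
(0,3): flips 3 -> legal
(0,4): flips 1 -> legal
(1,4): flips 2 -> legal
(3,5): flips 2 -> legal
(3,6): flips 1 -> legal
(4,6): flips 2 -> legal
(5,3): no bracket -> illegal
(5,6): flips 2 -> legal
(6,2): no bracket -> illegal
(6,4): no bracket -> illegal
(6,6): flips 3 -> legal
(7,2): flips 1 -> legal
(7,3): no bracket -> illegal
(7,4): flips 1 -> legal
W mobility = 11

Answer: B=14 W=11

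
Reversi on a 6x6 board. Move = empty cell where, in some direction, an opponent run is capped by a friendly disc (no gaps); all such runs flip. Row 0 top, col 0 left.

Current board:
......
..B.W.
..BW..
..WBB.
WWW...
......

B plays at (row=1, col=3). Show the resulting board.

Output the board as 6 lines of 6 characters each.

Answer: ......
..BBW.
..BB..
..WBB.
WWW...
......

Derivation:
Place B at (1,3); scan 8 dirs for brackets.
Dir NW: first cell '.' (not opp) -> no flip
Dir N: first cell '.' (not opp) -> no flip
Dir NE: first cell '.' (not opp) -> no flip
Dir W: first cell 'B' (not opp) -> no flip
Dir E: opp run (1,4), next='.' -> no flip
Dir SW: first cell 'B' (not opp) -> no flip
Dir S: opp run (2,3) capped by B -> flip
Dir SE: first cell '.' (not opp) -> no flip
All flips: (2,3)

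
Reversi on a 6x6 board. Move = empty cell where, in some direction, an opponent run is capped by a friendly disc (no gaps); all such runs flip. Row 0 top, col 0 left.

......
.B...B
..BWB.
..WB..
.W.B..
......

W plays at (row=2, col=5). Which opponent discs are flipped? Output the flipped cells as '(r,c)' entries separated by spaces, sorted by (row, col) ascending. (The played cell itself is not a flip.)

Dir NW: first cell '.' (not opp) -> no flip
Dir N: opp run (1,5), next='.' -> no flip
Dir NE: edge -> no flip
Dir W: opp run (2,4) capped by W -> flip
Dir E: edge -> no flip
Dir SW: first cell '.' (not opp) -> no flip
Dir S: first cell '.' (not opp) -> no flip
Dir SE: edge -> no flip

Answer: (2,4)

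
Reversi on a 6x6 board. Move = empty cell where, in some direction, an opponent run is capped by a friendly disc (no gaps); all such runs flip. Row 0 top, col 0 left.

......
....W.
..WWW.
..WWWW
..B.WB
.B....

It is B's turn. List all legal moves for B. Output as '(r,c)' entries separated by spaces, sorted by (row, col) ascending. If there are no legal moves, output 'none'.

Answer: (1,2) (1,5) (2,5) (4,3)

Derivation:
(0,3): no bracket -> illegal
(0,4): no bracket -> illegal
(0,5): no bracket -> illegal
(1,1): no bracket -> illegal
(1,2): flips 4 -> legal
(1,3): no bracket -> illegal
(1,5): flips 2 -> legal
(2,1): no bracket -> illegal
(2,5): flips 1 -> legal
(3,1): no bracket -> illegal
(4,1): no bracket -> illegal
(4,3): flips 1 -> legal
(5,3): no bracket -> illegal
(5,4): no bracket -> illegal
(5,5): no bracket -> illegal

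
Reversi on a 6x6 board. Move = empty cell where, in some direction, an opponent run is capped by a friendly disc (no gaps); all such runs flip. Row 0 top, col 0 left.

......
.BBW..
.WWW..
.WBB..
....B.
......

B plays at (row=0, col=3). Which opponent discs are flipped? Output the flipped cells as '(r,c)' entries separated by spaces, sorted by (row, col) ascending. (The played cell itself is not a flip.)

Dir NW: edge -> no flip
Dir N: edge -> no flip
Dir NE: edge -> no flip
Dir W: first cell '.' (not opp) -> no flip
Dir E: first cell '.' (not opp) -> no flip
Dir SW: first cell 'B' (not opp) -> no flip
Dir S: opp run (1,3) (2,3) capped by B -> flip
Dir SE: first cell '.' (not opp) -> no flip

Answer: (1,3) (2,3)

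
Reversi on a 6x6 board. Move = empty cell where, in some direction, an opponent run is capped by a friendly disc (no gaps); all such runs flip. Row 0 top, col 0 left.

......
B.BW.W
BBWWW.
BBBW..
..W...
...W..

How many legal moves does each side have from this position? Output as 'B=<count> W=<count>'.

-- B to move --
(0,2): no bracket -> illegal
(0,3): no bracket -> illegal
(0,4): flips 2 -> legal
(0,5): no bracket -> illegal
(1,1): no bracket -> illegal
(1,4): flips 2 -> legal
(2,5): flips 3 -> legal
(3,4): flips 2 -> legal
(3,5): no bracket -> illegal
(4,1): no bracket -> illegal
(4,3): no bracket -> illegal
(4,4): no bracket -> illegal
(5,1): no bracket -> illegal
(5,2): flips 1 -> legal
(5,4): no bracket -> illegal
B mobility = 5
-- W to move --
(0,0): no bracket -> illegal
(0,1): flips 1 -> legal
(0,2): flips 1 -> legal
(0,3): no bracket -> illegal
(1,1): flips 1 -> legal
(4,0): flips 1 -> legal
(4,1): flips 1 -> legal
(4,3): no bracket -> illegal
W mobility = 5

Answer: B=5 W=5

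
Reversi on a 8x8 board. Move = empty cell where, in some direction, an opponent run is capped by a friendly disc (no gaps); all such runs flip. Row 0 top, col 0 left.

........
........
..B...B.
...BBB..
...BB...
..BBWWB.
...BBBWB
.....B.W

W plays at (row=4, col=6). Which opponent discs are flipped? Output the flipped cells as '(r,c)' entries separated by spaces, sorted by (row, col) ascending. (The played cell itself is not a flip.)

Answer: (5,6)

Derivation:
Dir NW: opp run (3,5), next='.' -> no flip
Dir N: first cell '.' (not opp) -> no flip
Dir NE: first cell '.' (not opp) -> no flip
Dir W: first cell '.' (not opp) -> no flip
Dir E: first cell '.' (not opp) -> no flip
Dir SW: first cell 'W' (not opp) -> no flip
Dir S: opp run (5,6) capped by W -> flip
Dir SE: first cell '.' (not opp) -> no flip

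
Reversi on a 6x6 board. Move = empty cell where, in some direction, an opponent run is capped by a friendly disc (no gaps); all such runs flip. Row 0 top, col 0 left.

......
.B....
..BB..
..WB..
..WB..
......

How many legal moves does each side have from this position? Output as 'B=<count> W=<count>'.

Answer: B=5 W=6

Derivation:
-- B to move --
(2,1): flips 1 -> legal
(3,1): flips 1 -> legal
(4,1): flips 2 -> legal
(5,1): flips 1 -> legal
(5,2): flips 2 -> legal
(5,3): no bracket -> illegal
B mobility = 5
-- W to move --
(0,0): no bracket -> illegal
(0,1): no bracket -> illegal
(0,2): no bracket -> illegal
(1,0): no bracket -> illegal
(1,2): flips 1 -> legal
(1,3): no bracket -> illegal
(1,4): flips 1 -> legal
(2,0): no bracket -> illegal
(2,1): no bracket -> illegal
(2,4): flips 1 -> legal
(3,1): no bracket -> illegal
(3,4): flips 1 -> legal
(4,4): flips 1 -> legal
(5,2): no bracket -> illegal
(5,3): no bracket -> illegal
(5,4): flips 1 -> legal
W mobility = 6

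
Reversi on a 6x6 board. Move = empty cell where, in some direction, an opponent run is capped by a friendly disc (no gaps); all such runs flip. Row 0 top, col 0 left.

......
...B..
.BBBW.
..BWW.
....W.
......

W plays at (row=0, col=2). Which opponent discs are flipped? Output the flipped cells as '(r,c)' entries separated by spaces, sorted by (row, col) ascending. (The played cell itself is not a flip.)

Dir NW: edge -> no flip
Dir N: edge -> no flip
Dir NE: edge -> no flip
Dir W: first cell '.' (not opp) -> no flip
Dir E: first cell '.' (not opp) -> no flip
Dir SW: first cell '.' (not opp) -> no flip
Dir S: first cell '.' (not opp) -> no flip
Dir SE: opp run (1,3) capped by W -> flip

Answer: (1,3)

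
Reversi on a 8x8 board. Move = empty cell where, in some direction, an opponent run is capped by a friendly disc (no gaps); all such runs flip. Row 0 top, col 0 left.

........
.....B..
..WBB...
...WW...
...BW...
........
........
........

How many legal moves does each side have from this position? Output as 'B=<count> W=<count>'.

Answer: B=5 W=8

Derivation:
-- B to move --
(1,1): no bracket -> illegal
(1,2): no bracket -> illegal
(1,3): no bracket -> illegal
(2,1): flips 1 -> legal
(2,5): flips 1 -> legal
(3,1): no bracket -> illegal
(3,2): no bracket -> illegal
(3,5): no bracket -> illegal
(4,2): flips 1 -> legal
(4,5): flips 2 -> legal
(5,3): no bracket -> illegal
(5,4): flips 2 -> legal
(5,5): no bracket -> illegal
B mobility = 5
-- W to move --
(0,4): no bracket -> illegal
(0,5): no bracket -> illegal
(0,6): flips 2 -> legal
(1,2): flips 1 -> legal
(1,3): flips 1 -> legal
(1,4): flips 1 -> legal
(1,6): no bracket -> illegal
(2,5): flips 2 -> legal
(2,6): no bracket -> illegal
(3,2): no bracket -> illegal
(3,5): no bracket -> illegal
(4,2): flips 1 -> legal
(5,2): flips 1 -> legal
(5,3): flips 1 -> legal
(5,4): no bracket -> illegal
W mobility = 8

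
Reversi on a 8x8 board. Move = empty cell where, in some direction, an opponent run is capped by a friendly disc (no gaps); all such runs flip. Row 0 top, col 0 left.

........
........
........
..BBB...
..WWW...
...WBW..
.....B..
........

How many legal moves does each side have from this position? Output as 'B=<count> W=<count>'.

-- B to move --
(3,1): no bracket -> illegal
(3,5): no bracket -> illegal
(4,1): no bracket -> illegal
(4,5): flips 1 -> legal
(4,6): no bracket -> illegal
(5,1): flips 1 -> legal
(5,2): flips 3 -> legal
(5,6): flips 1 -> legal
(6,2): no bracket -> illegal
(6,3): flips 2 -> legal
(6,4): no bracket -> illegal
(6,6): flips 2 -> legal
B mobility = 6
-- W to move --
(2,1): flips 1 -> legal
(2,2): flips 2 -> legal
(2,3): flips 1 -> legal
(2,4): flips 2 -> legal
(2,5): flips 1 -> legal
(3,1): no bracket -> illegal
(3,5): no bracket -> illegal
(4,1): no bracket -> illegal
(4,5): no bracket -> illegal
(5,6): no bracket -> illegal
(6,3): no bracket -> illegal
(6,4): flips 1 -> legal
(6,6): no bracket -> illegal
(7,4): no bracket -> illegal
(7,5): flips 1 -> legal
(7,6): flips 2 -> legal
W mobility = 8

Answer: B=6 W=8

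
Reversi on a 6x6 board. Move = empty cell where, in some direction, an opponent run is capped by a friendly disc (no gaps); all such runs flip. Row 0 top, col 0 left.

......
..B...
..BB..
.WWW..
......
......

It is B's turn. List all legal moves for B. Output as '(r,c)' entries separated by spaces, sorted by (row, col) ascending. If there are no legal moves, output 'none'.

(2,0): no bracket -> illegal
(2,1): no bracket -> illegal
(2,4): no bracket -> illegal
(3,0): no bracket -> illegal
(3,4): no bracket -> illegal
(4,0): flips 1 -> legal
(4,1): flips 1 -> legal
(4,2): flips 1 -> legal
(4,3): flips 1 -> legal
(4,4): flips 1 -> legal

Answer: (4,0) (4,1) (4,2) (4,3) (4,4)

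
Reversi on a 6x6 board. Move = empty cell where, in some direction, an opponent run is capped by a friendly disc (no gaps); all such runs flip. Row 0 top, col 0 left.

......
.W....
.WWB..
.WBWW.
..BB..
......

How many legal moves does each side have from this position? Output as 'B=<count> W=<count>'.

-- B to move --
(0,0): no bracket -> illegal
(0,1): no bracket -> illegal
(0,2): no bracket -> illegal
(1,0): flips 1 -> legal
(1,2): flips 1 -> legal
(1,3): no bracket -> illegal
(2,0): flips 3 -> legal
(2,4): flips 1 -> legal
(2,5): flips 1 -> legal
(3,0): flips 1 -> legal
(3,5): flips 2 -> legal
(4,0): no bracket -> illegal
(4,1): no bracket -> illegal
(4,4): no bracket -> illegal
(4,5): flips 1 -> legal
B mobility = 8
-- W to move --
(1,2): flips 1 -> legal
(1,3): flips 1 -> legal
(1,4): no bracket -> illegal
(2,4): flips 1 -> legal
(4,1): no bracket -> illegal
(4,4): no bracket -> illegal
(5,1): flips 1 -> legal
(5,2): flips 3 -> legal
(5,3): flips 2 -> legal
(5,4): flips 2 -> legal
W mobility = 7

Answer: B=8 W=7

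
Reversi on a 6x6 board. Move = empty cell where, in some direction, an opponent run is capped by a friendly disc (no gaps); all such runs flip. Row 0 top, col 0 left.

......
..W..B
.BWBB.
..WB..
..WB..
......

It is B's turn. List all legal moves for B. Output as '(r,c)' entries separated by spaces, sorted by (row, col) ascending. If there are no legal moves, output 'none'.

(0,1): flips 1 -> legal
(0,2): no bracket -> illegal
(0,3): flips 1 -> legal
(1,1): flips 1 -> legal
(1,3): no bracket -> illegal
(3,1): flips 1 -> legal
(4,1): flips 2 -> legal
(5,1): flips 1 -> legal
(5,2): no bracket -> illegal
(5,3): no bracket -> illegal

Answer: (0,1) (0,3) (1,1) (3,1) (4,1) (5,1)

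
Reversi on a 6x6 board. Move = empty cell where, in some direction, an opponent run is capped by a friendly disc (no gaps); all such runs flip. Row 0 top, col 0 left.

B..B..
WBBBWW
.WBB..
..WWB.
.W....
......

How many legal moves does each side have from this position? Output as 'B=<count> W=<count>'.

Answer: B=9 W=4

Derivation:
-- B to move --
(0,1): no bracket -> illegal
(0,4): no bracket -> illegal
(0,5): flips 1 -> legal
(2,0): flips 2 -> legal
(2,4): no bracket -> illegal
(2,5): flips 1 -> legal
(3,0): flips 1 -> legal
(3,1): flips 3 -> legal
(4,0): no bracket -> illegal
(4,2): flips 1 -> legal
(4,3): flips 1 -> legal
(4,4): flips 1 -> legal
(5,0): flips 2 -> legal
(5,1): no bracket -> illegal
(5,2): no bracket -> illegal
B mobility = 9
-- W to move --
(0,1): flips 1 -> legal
(0,2): flips 2 -> legal
(0,4): no bracket -> illegal
(2,0): no bracket -> illegal
(2,4): flips 2 -> legal
(2,5): no bracket -> illegal
(3,1): no bracket -> illegal
(3,5): flips 1 -> legal
(4,3): no bracket -> illegal
(4,4): no bracket -> illegal
(4,5): no bracket -> illegal
W mobility = 4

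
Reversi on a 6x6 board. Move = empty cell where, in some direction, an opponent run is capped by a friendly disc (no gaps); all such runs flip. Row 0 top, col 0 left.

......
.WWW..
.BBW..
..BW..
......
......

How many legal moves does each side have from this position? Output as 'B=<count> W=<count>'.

Answer: B=9 W=5

Derivation:
-- B to move --
(0,0): flips 1 -> legal
(0,1): flips 1 -> legal
(0,2): flips 1 -> legal
(0,3): flips 1 -> legal
(0,4): flips 1 -> legal
(1,0): no bracket -> illegal
(1,4): flips 1 -> legal
(2,0): no bracket -> illegal
(2,4): flips 1 -> legal
(3,4): flips 1 -> legal
(4,2): no bracket -> illegal
(4,3): no bracket -> illegal
(4,4): flips 1 -> legal
B mobility = 9
-- W to move --
(1,0): no bracket -> illegal
(2,0): flips 2 -> legal
(3,0): flips 1 -> legal
(3,1): flips 3 -> legal
(4,1): flips 1 -> legal
(4,2): flips 2 -> legal
(4,3): no bracket -> illegal
W mobility = 5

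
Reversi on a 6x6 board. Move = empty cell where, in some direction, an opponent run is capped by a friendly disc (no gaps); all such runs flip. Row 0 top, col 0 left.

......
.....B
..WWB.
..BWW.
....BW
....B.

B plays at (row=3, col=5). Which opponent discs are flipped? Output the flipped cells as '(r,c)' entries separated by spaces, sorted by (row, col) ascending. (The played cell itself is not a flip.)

Answer: (3,3) (3,4)

Derivation:
Dir NW: first cell 'B' (not opp) -> no flip
Dir N: first cell '.' (not opp) -> no flip
Dir NE: edge -> no flip
Dir W: opp run (3,4) (3,3) capped by B -> flip
Dir E: edge -> no flip
Dir SW: first cell 'B' (not opp) -> no flip
Dir S: opp run (4,5), next='.' -> no flip
Dir SE: edge -> no flip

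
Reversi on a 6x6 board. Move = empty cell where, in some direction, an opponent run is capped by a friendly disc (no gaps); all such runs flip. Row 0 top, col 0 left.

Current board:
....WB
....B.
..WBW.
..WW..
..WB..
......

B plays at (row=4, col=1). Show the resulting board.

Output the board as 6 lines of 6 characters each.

Answer: ....WB
....B.
..WBW.
..BW..
.BBB..
......

Derivation:
Place B at (4,1); scan 8 dirs for brackets.
Dir NW: first cell '.' (not opp) -> no flip
Dir N: first cell '.' (not opp) -> no flip
Dir NE: opp run (3,2) capped by B -> flip
Dir W: first cell '.' (not opp) -> no flip
Dir E: opp run (4,2) capped by B -> flip
Dir SW: first cell '.' (not opp) -> no flip
Dir S: first cell '.' (not opp) -> no flip
Dir SE: first cell '.' (not opp) -> no flip
All flips: (3,2) (4,2)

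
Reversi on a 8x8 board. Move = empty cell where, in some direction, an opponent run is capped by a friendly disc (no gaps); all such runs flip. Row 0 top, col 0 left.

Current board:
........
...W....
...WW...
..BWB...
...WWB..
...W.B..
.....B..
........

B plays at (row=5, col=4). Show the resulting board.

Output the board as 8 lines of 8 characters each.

Place B at (5,4); scan 8 dirs for brackets.
Dir NW: opp run (4,3) capped by B -> flip
Dir N: opp run (4,4) capped by B -> flip
Dir NE: first cell 'B' (not opp) -> no flip
Dir W: opp run (5,3), next='.' -> no flip
Dir E: first cell 'B' (not opp) -> no flip
Dir SW: first cell '.' (not opp) -> no flip
Dir S: first cell '.' (not opp) -> no flip
Dir SE: first cell 'B' (not opp) -> no flip
All flips: (4,3) (4,4)

Answer: ........
...W....
...WW...
..BWB...
...BBB..
...WBB..
.....B..
........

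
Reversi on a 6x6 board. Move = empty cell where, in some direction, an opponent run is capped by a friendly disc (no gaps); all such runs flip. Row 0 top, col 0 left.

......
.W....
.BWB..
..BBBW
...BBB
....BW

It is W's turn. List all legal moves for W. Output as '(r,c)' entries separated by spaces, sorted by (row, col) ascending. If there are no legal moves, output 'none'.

Answer: (2,0) (2,4) (3,1) (4,2) (5,3)

Derivation:
(1,0): no bracket -> illegal
(1,2): no bracket -> illegal
(1,3): no bracket -> illegal
(1,4): no bracket -> illegal
(2,0): flips 1 -> legal
(2,4): flips 1 -> legal
(2,5): no bracket -> illegal
(3,0): no bracket -> illegal
(3,1): flips 4 -> legal
(4,1): no bracket -> illegal
(4,2): flips 1 -> legal
(5,2): no bracket -> illegal
(5,3): flips 2 -> legal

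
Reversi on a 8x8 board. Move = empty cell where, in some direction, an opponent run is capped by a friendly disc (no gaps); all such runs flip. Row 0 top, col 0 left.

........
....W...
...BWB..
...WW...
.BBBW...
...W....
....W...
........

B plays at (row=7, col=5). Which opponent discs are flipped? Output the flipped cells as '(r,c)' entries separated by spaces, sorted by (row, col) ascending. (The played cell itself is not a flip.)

Answer: (5,3) (6,4)

Derivation:
Dir NW: opp run (6,4) (5,3) capped by B -> flip
Dir N: first cell '.' (not opp) -> no flip
Dir NE: first cell '.' (not opp) -> no flip
Dir W: first cell '.' (not opp) -> no flip
Dir E: first cell '.' (not opp) -> no flip
Dir SW: edge -> no flip
Dir S: edge -> no flip
Dir SE: edge -> no flip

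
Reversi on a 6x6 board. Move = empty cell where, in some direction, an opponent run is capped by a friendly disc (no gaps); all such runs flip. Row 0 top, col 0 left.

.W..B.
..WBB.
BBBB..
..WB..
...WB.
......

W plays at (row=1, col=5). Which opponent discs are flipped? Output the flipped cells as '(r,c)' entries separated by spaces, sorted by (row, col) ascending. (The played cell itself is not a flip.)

Answer: (1,3) (1,4)

Derivation:
Dir NW: opp run (0,4), next=edge -> no flip
Dir N: first cell '.' (not opp) -> no flip
Dir NE: edge -> no flip
Dir W: opp run (1,4) (1,3) capped by W -> flip
Dir E: edge -> no flip
Dir SW: first cell '.' (not opp) -> no flip
Dir S: first cell '.' (not opp) -> no flip
Dir SE: edge -> no flip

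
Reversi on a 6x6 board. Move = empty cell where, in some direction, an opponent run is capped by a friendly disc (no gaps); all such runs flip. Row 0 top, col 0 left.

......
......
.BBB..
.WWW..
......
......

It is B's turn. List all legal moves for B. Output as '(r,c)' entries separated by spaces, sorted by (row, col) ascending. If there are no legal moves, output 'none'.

(2,0): no bracket -> illegal
(2,4): no bracket -> illegal
(3,0): no bracket -> illegal
(3,4): no bracket -> illegal
(4,0): flips 1 -> legal
(4,1): flips 2 -> legal
(4,2): flips 1 -> legal
(4,3): flips 2 -> legal
(4,4): flips 1 -> legal

Answer: (4,0) (4,1) (4,2) (4,3) (4,4)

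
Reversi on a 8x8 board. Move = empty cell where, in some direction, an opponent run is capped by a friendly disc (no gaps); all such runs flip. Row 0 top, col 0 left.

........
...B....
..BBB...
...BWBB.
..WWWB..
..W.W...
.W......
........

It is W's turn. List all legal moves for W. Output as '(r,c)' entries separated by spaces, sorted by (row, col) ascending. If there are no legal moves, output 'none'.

Answer: (0,3) (1,1) (1,2) (1,4) (1,5) (2,6) (2,7) (3,2) (3,7) (4,6) (5,6)

Derivation:
(0,2): no bracket -> illegal
(0,3): flips 3 -> legal
(0,4): no bracket -> illegal
(1,1): flips 2 -> legal
(1,2): flips 1 -> legal
(1,4): flips 1 -> legal
(1,5): flips 2 -> legal
(2,1): no bracket -> illegal
(2,5): no bracket -> illegal
(2,6): flips 1 -> legal
(2,7): flips 2 -> legal
(3,1): no bracket -> illegal
(3,2): flips 1 -> legal
(3,7): flips 2 -> legal
(4,6): flips 1 -> legal
(4,7): no bracket -> illegal
(5,5): no bracket -> illegal
(5,6): flips 1 -> legal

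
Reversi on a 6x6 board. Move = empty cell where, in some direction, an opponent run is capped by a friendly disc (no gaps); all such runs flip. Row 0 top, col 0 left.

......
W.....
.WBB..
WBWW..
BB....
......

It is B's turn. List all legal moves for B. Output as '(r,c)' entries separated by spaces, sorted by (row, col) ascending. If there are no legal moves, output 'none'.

(0,0): no bracket -> illegal
(0,1): no bracket -> illegal
(1,1): flips 1 -> legal
(1,2): no bracket -> illegal
(2,0): flips 2 -> legal
(2,4): no bracket -> illegal
(3,4): flips 2 -> legal
(4,2): flips 1 -> legal
(4,3): flips 1 -> legal
(4,4): flips 1 -> legal

Answer: (1,1) (2,0) (3,4) (4,2) (4,3) (4,4)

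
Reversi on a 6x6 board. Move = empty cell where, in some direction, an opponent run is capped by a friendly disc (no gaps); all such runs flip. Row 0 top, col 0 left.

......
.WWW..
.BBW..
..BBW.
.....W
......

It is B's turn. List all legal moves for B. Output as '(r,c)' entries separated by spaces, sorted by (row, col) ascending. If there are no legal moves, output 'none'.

Answer: (0,0) (0,1) (0,2) (0,3) (0,4) (1,4) (2,4) (3,5)

Derivation:
(0,0): flips 1 -> legal
(0,1): flips 1 -> legal
(0,2): flips 1 -> legal
(0,3): flips 3 -> legal
(0,4): flips 1 -> legal
(1,0): no bracket -> illegal
(1,4): flips 1 -> legal
(2,0): no bracket -> illegal
(2,4): flips 1 -> legal
(2,5): no bracket -> illegal
(3,5): flips 1 -> legal
(4,3): no bracket -> illegal
(4,4): no bracket -> illegal
(5,4): no bracket -> illegal
(5,5): no bracket -> illegal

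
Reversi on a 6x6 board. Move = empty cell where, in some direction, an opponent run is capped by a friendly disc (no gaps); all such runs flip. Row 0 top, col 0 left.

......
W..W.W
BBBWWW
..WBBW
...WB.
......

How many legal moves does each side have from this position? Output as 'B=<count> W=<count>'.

-- B to move --
(0,0): flips 1 -> legal
(0,1): no bracket -> illegal
(0,2): no bracket -> illegal
(0,3): flips 2 -> legal
(0,4): flips 1 -> legal
(0,5): no bracket -> illegal
(1,1): no bracket -> illegal
(1,2): flips 1 -> legal
(1,4): flips 1 -> legal
(3,1): flips 1 -> legal
(4,1): no bracket -> illegal
(4,2): flips 2 -> legal
(4,5): no bracket -> illegal
(5,2): flips 1 -> legal
(5,3): flips 1 -> legal
(5,4): flips 2 -> legal
B mobility = 10
-- W to move --
(1,1): no bracket -> illegal
(1,2): flips 1 -> legal
(3,0): flips 1 -> legal
(3,1): flips 1 -> legal
(4,2): flips 1 -> legal
(4,5): flips 2 -> legal
(5,3): flips 1 -> legal
(5,4): flips 2 -> legal
(5,5): no bracket -> illegal
W mobility = 7

Answer: B=10 W=7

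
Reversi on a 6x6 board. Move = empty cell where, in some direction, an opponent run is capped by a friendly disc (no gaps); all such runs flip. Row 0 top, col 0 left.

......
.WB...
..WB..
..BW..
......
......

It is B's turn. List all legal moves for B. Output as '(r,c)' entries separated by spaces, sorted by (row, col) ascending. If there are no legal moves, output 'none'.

Answer: (1,0) (2,1) (3,4) (4,3)

Derivation:
(0,0): no bracket -> illegal
(0,1): no bracket -> illegal
(0,2): no bracket -> illegal
(1,0): flips 1 -> legal
(1,3): no bracket -> illegal
(2,0): no bracket -> illegal
(2,1): flips 1 -> legal
(2,4): no bracket -> illegal
(3,1): no bracket -> illegal
(3,4): flips 1 -> legal
(4,2): no bracket -> illegal
(4,3): flips 1 -> legal
(4,4): no bracket -> illegal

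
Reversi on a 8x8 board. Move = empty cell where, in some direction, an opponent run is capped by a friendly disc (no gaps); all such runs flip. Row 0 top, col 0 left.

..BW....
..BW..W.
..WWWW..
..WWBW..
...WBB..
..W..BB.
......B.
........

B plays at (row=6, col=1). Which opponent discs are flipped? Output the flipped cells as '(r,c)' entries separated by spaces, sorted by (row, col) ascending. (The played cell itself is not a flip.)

Dir NW: first cell '.' (not opp) -> no flip
Dir N: first cell '.' (not opp) -> no flip
Dir NE: opp run (5,2) (4,3) capped by B -> flip
Dir W: first cell '.' (not opp) -> no flip
Dir E: first cell '.' (not opp) -> no flip
Dir SW: first cell '.' (not opp) -> no flip
Dir S: first cell '.' (not opp) -> no flip
Dir SE: first cell '.' (not opp) -> no flip

Answer: (4,3) (5,2)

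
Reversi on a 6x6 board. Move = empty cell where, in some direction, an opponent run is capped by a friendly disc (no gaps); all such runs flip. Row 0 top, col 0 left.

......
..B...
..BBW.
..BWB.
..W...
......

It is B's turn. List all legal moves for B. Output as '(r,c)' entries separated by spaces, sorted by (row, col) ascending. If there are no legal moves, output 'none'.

(1,3): no bracket -> illegal
(1,4): flips 1 -> legal
(1,5): no bracket -> illegal
(2,5): flips 1 -> legal
(3,1): no bracket -> illegal
(3,5): no bracket -> illegal
(4,1): no bracket -> illegal
(4,3): flips 1 -> legal
(4,4): flips 1 -> legal
(5,1): no bracket -> illegal
(5,2): flips 1 -> legal
(5,3): no bracket -> illegal

Answer: (1,4) (2,5) (4,3) (4,4) (5,2)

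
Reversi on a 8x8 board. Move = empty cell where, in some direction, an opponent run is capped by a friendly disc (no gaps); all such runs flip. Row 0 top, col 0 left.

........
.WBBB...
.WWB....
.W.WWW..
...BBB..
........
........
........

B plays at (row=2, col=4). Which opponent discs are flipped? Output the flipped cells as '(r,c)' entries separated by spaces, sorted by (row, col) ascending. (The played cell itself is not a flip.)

Dir NW: first cell 'B' (not opp) -> no flip
Dir N: first cell 'B' (not opp) -> no flip
Dir NE: first cell '.' (not opp) -> no flip
Dir W: first cell 'B' (not opp) -> no flip
Dir E: first cell '.' (not opp) -> no flip
Dir SW: opp run (3,3), next='.' -> no flip
Dir S: opp run (3,4) capped by B -> flip
Dir SE: opp run (3,5), next='.' -> no flip

Answer: (3,4)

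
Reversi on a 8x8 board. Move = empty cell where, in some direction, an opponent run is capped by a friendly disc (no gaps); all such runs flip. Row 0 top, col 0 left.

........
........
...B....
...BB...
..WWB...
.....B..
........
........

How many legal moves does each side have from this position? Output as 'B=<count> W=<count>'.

Answer: B=4 W=4

Derivation:
-- B to move --
(3,1): no bracket -> illegal
(3,2): no bracket -> illegal
(4,1): flips 2 -> legal
(5,1): flips 1 -> legal
(5,2): flips 1 -> legal
(5,3): flips 1 -> legal
(5,4): no bracket -> illegal
B mobility = 4
-- W to move --
(1,2): no bracket -> illegal
(1,3): flips 2 -> legal
(1,4): no bracket -> illegal
(2,2): no bracket -> illegal
(2,4): flips 1 -> legal
(2,5): flips 1 -> legal
(3,2): no bracket -> illegal
(3,5): no bracket -> illegal
(4,5): flips 1 -> legal
(4,6): no bracket -> illegal
(5,3): no bracket -> illegal
(5,4): no bracket -> illegal
(5,6): no bracket -> illegal
(6,4): no bracket -> illegal
(6,5): no bracket -> illegal
(6,6): no bracket -> illegal
W mobility = 4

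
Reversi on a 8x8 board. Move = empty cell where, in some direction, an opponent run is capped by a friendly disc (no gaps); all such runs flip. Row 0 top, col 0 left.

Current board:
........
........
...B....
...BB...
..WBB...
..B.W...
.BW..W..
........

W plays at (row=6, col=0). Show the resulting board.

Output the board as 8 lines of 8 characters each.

Place W at (6,0); scan 8 dirs for brackets.
Dir NW: edge -> no flip
Dir N: first cell '.' (not opp) -> no flip
Dir NE: first cell '.' (not opp) -> no flip
Dir W: edge -> no flip
Dir E: opp run (6,1) capped by W -> flip
Dir SW: edge -> no flip
Dir S: first cell '.' (not opp) -> no flip
Dir SE: first cell '.' (not opp) -> no flip
All flips: (6,1)

Answer: ........
........
...B....
...BB...
..WBB...
..B.W...
WWW..W..
........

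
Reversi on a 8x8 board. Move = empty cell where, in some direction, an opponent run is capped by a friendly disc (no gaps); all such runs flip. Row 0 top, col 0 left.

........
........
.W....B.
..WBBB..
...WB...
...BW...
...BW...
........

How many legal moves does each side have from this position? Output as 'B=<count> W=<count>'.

-- B to move --
(1,0): no bracket -> illegal
(1,1): no bracket -> illegal
(1,2): no bracket -> illegal
(2,0): no bracket -> illegal
(2,2): no bracket -> illegal
(2,3): no bracket -> illegal
(3,0): no bracket -> illegal
(3,1): flips 1 -> legal
(4,1): no bracket -> illegal
(4,2): flips 1 -> legal
(4,5): flips 1 -> legal
(5,2): flips 1 -> legal
(5,5): flips 1 -> legal
(6,5): flips 1 -> legal
(7,3): no bracket -> illegal
(7,4): flips 2 -> legal
(7,5): flips 1 -> legal
B mobility = 8
-- W to move --
(1,5): no bracket -> illegal
(1,6): no bracket -> illegal
(1,7): no bracket -> illegal
(2,2): no bracket -> illegal
(2,3): flips 1 -> legal
(2,4): flips 2 -> legal
(2,5): flips 1 -> legal
(2,7): no bracket -> illegal
(3,6): flips 3 -> legal
(3,7): no bracket -> illegal
(4,2): flips 1 -> legal
(4,5): flips 1 -> legal
(4,6): no bracket -> illegal
(5,2): flips 1 -> legal
(5,5): no bracket -> illegal
(6,2): flips 1 -> legal
(7,2): flips 1 -> legal
(7,3): flips 2 -> legal
(7,4): no bracket -> illegal
W mobility = 10

Answer: B=8 W=10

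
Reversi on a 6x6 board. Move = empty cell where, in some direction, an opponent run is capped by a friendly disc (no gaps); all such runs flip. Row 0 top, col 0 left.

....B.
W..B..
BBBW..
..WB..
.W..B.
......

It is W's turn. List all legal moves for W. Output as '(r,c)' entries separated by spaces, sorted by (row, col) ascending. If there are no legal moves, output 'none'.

(0,2): no bracket -> illegal
(0,3): flips 1 -> legal
(0,5): no bracket -> illegal
(1,1): no bracket -> illegal
(1,2): flips 1 -> legal
(1,4): no bracket -> illegal
(1,5): no bracket -> illegal
(2,4): no bracket -> illegal
(3,0): flips 1 -> legal
(3,1): no bracket -> illegal
(3,4): flips 1 -> legal
(3,5): no bracket -> illegal
(4,2): no bracket -> illegal
(4,3): flips 1 -> legal
(4,5): no bracket -> illegal
(5,3): no bracket -> illegal
(5,4): no bracket -> illegal
(5,5): no bracket -> illegal

Answer: (0,3) (1,2) (3,0) (3,4) (4,3)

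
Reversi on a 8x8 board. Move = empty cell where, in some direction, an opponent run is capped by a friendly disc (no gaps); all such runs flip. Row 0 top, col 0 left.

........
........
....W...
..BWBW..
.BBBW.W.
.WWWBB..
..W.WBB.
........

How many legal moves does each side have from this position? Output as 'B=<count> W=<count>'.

-- B to move --
(1,3): no bracket -> illegal
(1,4): flips 1 -> legal
(1,5): flips 2 -> legal
(2,2): flips 2 -> legal
(2,3): flips 1 -> legal
(2,5): no bracket -> illegal
(2,6): no bracket -> illegal
(3,6): flips 1 -> legal
(3,7): flips 1 -> legal
(4,0): no bracket -> illegal
(4,5): flips 1 -> legal
(4,7): no bracket -> illegal
(5,0): flips 3 -> legal
(5,6): no bracket -> illegal
(5,7): no bracket -> illegal
(6,0): flips 1 -> legal
(6,1): flips 2 -> legal
(6,3): flips 3 -> legal
(7,1): no bracket -> illegal
(7,2): flips 2 -> legal
(7,3): flips 1 -> legal
(7,4): flips 1 -> legal
(7,5): flips 2 -> legal
B mobility = 15
-- W to move --
(2,1): no bracket -> illegal
(2,2): flips 2 -> legal
(2,3): no bracket -> illegal
(2,5): flips 2 -> legal
(3,0): flips 1 -> legal
(3,1): flips 3 -> legal
(4,0): flips 3 -> legal
(4,5): no bracket -> illegal
(5,0): no bracket -> illegal
(5,6): flips 2 -> legal
(5,7): no bracket -> illegal
(6,3): no bracket -> illegal
(6,7): flips 2 -> legal
(7,4): no bracket -> illegal
(7,5): no bracket -> illegal
(7,6): no bracket -> illegal
(7,7): flips 2 -> legal
W mobility = 8

Answer: B=15 W=8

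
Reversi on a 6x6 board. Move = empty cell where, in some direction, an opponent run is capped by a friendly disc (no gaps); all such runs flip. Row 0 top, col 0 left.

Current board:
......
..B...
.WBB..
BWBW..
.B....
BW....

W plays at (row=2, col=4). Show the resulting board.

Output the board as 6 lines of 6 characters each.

Answer: ......
..B...
.WWWW.
BWBW..
.B....
BW....

Derivation:
Place W at (2,4); scan 8 dirs for brackets.
Dir NW: first cell '.' (not opp) -> no flip
Dir N: first cell '.' (not opp) -> no flip
Dir NE: first cell '.' (not opp) -> no flip
Dir W: opp run (2,3) (2,2) capped by W -> flip
Dir E: first cell '.' (not opp) -> no flip
Dir SW: first cell 'W' (not opp) -> no flip
Dir S: first cell '.' (not opp) -> no flip
Dir SE: first cell '.' (not opp) -> no flip
All flips: (2,2) (2,3)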